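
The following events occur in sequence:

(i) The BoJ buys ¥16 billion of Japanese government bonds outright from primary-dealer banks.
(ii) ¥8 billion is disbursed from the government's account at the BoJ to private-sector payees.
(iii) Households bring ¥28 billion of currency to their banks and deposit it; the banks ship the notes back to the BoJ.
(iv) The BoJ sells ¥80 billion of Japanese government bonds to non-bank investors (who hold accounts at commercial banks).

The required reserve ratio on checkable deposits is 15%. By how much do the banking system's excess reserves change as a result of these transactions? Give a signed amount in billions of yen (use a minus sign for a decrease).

OMO purchase (from banks) ¥16 billion: reserves +¥16B, deposits 0.
Government spending ¥8 billion: reserves +¥8B, deposits +¥8B.
Currency deposit ¥28 billion: reserves +¥28B, deposits +¥28B.
Asset sale (to non-banks) ¥80 billion: reserves −¥80B, deposits −¥80B.
Totals: Δreserves = −¥28B, Δdeposits = −¥44B.
Δrequired reserves = 15% × −¥44B = −¥6.6B.
Δexcess reserves = Δreserves − Δrequired = −¥28B − (−¥6.6B) = -¥21.4 billion.

-¥21.4 billion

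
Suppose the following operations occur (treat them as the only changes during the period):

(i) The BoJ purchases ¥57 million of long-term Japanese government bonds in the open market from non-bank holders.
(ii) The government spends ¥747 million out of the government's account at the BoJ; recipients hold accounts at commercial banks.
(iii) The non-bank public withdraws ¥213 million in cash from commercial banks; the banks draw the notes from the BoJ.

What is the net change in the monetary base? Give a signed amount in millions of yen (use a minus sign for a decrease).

Asset purchase (from non-banks) ¥57 million: BoJ balance sheet expands → +¥57M.
Government spending ¥747 million: a non-base liability converts back to reserves → +¥747M.
Currency withdrawal ¥213 million: just a shift between currency and reserves — both are base money → 0.
Net: 57 + 747 + 0 = +¥804 million.

+¥804 million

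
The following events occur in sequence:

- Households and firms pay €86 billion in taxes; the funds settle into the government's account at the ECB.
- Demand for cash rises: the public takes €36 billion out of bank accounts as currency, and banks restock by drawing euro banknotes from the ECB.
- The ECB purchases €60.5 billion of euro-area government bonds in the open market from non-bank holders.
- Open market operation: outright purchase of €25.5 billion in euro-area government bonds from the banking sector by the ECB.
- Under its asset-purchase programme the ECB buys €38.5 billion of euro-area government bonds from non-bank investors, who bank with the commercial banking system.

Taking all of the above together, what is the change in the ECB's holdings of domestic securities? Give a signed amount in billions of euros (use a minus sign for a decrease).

ECB balance sheet:
  Assets:      Securities +€124.5B
  Liabilities: Bank reserves +€2.5B, Currency in circulation +€36B, Government deposits +€86B
Commercial banking system:
  Assets:      Reserves at CB +€2.5B, Securities −€25.5B
  Liabilities: Checkable deposits −€23B
So the change in the ECB's holdings of domestic securities is +€124.5 billion.

+€124.5 billion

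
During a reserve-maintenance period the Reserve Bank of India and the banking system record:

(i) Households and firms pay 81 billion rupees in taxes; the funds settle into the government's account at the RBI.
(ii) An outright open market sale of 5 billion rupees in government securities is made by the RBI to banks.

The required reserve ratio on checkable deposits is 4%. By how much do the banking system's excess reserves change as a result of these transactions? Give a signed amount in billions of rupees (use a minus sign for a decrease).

Government account inflow 81 billion rupees: reserves −81B, deposits −81B.
OMO sale (to banks) 5 billion rupees: reserves −5B, deposits 0.
Totals: Δreserves = −86B, Δdeposits = −81B.
Δrequired reserves = 4% × −81B = −3.24B.
Δexcess reserves = Δreserves − Δrequired = −86B − (−3.24B) = -82.76 billion.

-82.76 billion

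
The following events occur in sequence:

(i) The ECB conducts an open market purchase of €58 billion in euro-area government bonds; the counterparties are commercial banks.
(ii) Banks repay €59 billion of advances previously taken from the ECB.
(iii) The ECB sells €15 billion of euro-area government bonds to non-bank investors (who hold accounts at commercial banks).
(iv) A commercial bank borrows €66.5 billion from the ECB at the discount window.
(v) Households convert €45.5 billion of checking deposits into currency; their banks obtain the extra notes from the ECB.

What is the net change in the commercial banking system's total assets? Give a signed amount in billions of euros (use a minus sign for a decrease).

-€53 billion

ECB balance sheet:
  Assets:      Securities +€43B, Loans to banks +€7.5B
  Liabilities: Bank reserves +€5B, Currency in circulation +€45.5B
Commercial banking system:
  Assets:      Reserves at CB +€5B, Securities −€58B
  Liabilities: Checkable deposits −€60.5B, Borrowings from CB +€7.5B
Change in total bank assets = -€53 billion.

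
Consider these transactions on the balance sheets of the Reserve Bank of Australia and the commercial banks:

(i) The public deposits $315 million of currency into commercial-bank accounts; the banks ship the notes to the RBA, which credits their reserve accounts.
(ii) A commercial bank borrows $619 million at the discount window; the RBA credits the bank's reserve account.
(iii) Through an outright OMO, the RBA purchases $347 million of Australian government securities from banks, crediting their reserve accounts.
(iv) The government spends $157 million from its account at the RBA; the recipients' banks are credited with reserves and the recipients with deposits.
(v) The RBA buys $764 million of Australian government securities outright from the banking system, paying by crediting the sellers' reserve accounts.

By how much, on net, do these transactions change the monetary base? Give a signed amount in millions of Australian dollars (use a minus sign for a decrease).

+$1887 million

Currency deposit $315 million: just a shift between currency and reserves — both are base money → 0.
Discount-window loan $619 million: RBA balance sheet expands → +$619M.
OMO purchase (from banks) $347 million: RBA balance sheet expands → +$347M.
Government spending $157 million: a non-base liability converts back to reserves → +$157M.
OMO purchase (from banks) $764 million: RBA balance sheet expands → +$764M.
Net: 0 + 619 + 347 + 157 + 764 = +$1887 million.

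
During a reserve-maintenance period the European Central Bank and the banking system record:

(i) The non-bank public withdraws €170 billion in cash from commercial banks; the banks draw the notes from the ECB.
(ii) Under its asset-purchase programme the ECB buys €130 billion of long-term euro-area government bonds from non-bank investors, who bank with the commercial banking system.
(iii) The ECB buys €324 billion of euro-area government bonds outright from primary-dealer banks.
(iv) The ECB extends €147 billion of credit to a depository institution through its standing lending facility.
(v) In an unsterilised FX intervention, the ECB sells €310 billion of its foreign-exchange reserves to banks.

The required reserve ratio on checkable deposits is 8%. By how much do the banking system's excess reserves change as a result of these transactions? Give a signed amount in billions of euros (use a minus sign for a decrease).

+€124.2 billion

Currency withdrawal €170 billion: reserves −€170B, deposits −€170B.
Asset purchase (from non-banks) €130 billion: reserves +€130B, deposits +€130B.
OMO purchase (from banks) €324 billion: reserves +€324B, deposits 0.
Discount-window loan €147 billion: reserves +€147B, deposits 0.
FX sale €310 billion: reserves −€310B, deposits 0.
Totals: Δreserves = +€121B, Δdeposits = −€40B.
Δrequired reserves = 8% × −€40B = −€3.2B.
Δexcess reserves = Δreserves − Δrequired = +€121B − (−€3.2B) = +€124.2 billion.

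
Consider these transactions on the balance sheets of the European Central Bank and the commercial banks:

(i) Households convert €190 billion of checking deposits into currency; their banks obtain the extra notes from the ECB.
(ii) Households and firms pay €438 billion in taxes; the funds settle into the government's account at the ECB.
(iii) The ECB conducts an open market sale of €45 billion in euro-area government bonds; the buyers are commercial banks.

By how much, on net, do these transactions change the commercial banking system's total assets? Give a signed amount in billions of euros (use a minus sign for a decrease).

-€628 billion

Currency withdrawal €190 billion: bank balance sheets shrink → −€190B.
Government account inflow €438 billion: bank balance sheets shrink → −€438B.
OMO sale (to banks) €45 billion: just an asset swap on bank balance sheets → 0.
Net: −190 − 438 + 0 = -€628 billion.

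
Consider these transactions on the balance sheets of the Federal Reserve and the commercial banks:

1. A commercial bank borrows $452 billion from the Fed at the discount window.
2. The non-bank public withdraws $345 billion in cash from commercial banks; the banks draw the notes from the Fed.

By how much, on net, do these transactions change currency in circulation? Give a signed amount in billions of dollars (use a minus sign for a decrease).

+$345 billion

Discount-window loan $452 billion: no currency enters or leaves circulation → 0.
Currency withdrawal $345 billion: notes leave the central bank → +$345B.
Net: 0 + 345 = +$345 billion.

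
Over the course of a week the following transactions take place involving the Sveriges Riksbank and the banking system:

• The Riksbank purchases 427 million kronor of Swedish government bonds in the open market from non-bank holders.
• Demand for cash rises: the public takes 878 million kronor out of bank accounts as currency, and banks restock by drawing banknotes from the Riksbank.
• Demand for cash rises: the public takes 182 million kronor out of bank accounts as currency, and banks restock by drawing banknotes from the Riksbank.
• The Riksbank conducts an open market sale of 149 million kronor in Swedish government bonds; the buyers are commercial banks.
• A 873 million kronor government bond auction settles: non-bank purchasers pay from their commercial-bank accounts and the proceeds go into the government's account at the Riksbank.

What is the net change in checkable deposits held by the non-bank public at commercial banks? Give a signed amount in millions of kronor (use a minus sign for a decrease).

Riksbank balance sheet:
  Assets:      Securities +278M
  Liabilities: Bank reserves −1655M, Currency in circulation +1060M, Government deposits +873M
Commercial banking system:
  Assets:      Reserves at CB −1655M, Securities +149M
  Liabilities: Checkable deposits −1506M
So the change in checkable deposits held by the non-bank public at commercial banks is -1506 million.

-1506 million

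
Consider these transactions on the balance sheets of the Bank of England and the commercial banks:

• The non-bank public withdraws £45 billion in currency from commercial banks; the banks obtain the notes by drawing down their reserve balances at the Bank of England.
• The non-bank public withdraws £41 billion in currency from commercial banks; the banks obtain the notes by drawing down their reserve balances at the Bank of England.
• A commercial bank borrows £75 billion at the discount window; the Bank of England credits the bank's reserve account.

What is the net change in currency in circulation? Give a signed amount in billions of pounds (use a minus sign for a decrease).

Currency withdrawal £45 billion: notes leave the central bank → +£45B.
Currency withdrawal £41 billion: notes leave the central bank → +£41B.
Discount-window loan £75 billion: no currency enters or leaves circulation → 0.
Net: 45 + 41 + 0 = +£86 billion.

+£86 billion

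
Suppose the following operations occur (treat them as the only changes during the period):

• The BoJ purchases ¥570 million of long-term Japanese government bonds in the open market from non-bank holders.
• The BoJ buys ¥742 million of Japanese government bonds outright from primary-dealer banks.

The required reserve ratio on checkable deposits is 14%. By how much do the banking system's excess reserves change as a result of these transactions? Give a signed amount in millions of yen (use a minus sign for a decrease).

Asset purchase (from non-banks) ¥570 million: reserves +¥570M, deposits +¥570M.
OMO purchase (from banks) ¥742 million: reserves +¥742M, deposits 0.
Totals: Δreserves = +¥1312M, Δdeposits = +¥570M.
Δrequired reserves = 14% × +¥570M = +¥79.8M.
Δexcess reserves = Δreserves − Δrequired = +¥1312M − (+¥79.8M) = +¥1232.2 million.

+¥1232.2 million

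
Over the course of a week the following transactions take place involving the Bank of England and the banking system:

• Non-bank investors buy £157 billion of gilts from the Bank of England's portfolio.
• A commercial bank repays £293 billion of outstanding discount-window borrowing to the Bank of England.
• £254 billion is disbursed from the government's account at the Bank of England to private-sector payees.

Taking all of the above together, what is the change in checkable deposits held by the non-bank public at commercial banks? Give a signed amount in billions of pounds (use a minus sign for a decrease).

+£97 billion

Bank of England balance sheet:
  Assets:      Securities −£157B, Loans to banks −£293B
  Liabilities: Bank reserves −£196B, Government deposits −£254B
Commercial banking system:
  Assets:      Reserves at CB −£196B
  Liabilities: Checkable deposits +£97B, Borrowings from CB −£293B
So the change in checkable deposits held by the non-bank public at commercial banks is +£97 billion.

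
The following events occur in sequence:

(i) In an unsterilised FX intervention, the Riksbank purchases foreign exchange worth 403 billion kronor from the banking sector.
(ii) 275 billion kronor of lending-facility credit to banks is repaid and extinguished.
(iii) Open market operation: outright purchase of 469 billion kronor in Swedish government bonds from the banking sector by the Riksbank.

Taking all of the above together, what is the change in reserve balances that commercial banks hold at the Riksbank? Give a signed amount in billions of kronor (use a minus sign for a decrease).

FX purchase 403 billion kronor: the Riksbank pays by crediting reserve accounts → +403B.
Discount-window repayment 275 billion kronor: repayment is debited from reserves → −275B.
OMO purchase (from banks) 469 billion kronor: the Riksbank pays by crediting reserve accounts → +469B.
Net: 403 − 275 + 469 = +597 billion.

+597 billion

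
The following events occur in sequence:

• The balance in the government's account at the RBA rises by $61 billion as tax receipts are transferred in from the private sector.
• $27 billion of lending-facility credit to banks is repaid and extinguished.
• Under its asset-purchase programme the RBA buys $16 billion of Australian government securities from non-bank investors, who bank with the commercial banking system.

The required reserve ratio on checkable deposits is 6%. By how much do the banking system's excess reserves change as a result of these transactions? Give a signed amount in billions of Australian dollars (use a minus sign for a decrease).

-$69.3 billion

Government account inflow $61 billion: reserves −$61B, deposits −$61B.
Discount-window repayment $27 billion: reserves −$27B, deposits 0.
Asset purchase (from non-banks) $16 billion: reserves +$16B, deposits +$16B.
Totals: Δreserves = −$72B, Δdeposits = −$45B.
Δrequired reserves = 6% × −$45B = −$2.7B.
Δexcess reserves = Δreserves − Δrequired = −$72B − (−$2.7B) = -$69.3 billion.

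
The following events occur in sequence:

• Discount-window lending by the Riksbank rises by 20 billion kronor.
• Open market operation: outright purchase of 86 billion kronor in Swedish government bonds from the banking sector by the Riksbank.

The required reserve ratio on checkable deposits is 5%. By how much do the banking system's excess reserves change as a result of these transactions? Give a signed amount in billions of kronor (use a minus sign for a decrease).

Discount-window loan 20 billion kronor: reserves +20B, deposits 0.
OMO purchase (from banks) 86 billion kronor: reserves +86B, deposits 0.
Totals: Δreserves = +106B, Δdeposits = 0.
Δrequired reserves = 5% × 0 = 0.
Δexcess reserves = Δreserves − Δrequired = +106B − (0) = +106 billion.

+106 billion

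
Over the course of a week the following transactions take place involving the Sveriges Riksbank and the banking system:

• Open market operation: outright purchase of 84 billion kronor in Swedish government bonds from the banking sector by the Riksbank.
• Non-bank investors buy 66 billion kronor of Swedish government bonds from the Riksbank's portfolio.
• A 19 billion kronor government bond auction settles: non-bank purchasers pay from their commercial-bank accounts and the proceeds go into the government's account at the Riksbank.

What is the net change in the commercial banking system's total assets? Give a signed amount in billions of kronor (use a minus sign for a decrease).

Riksbank balance sheet:
  Assets:      Securities +18B
  Liabilities: Bank reserves −1B, Government deposits +19B
Commercial banking system:
  Assets:      Reserves at CB −1B, Securities −84B
  Liabilities: Checkable deposits −85B
Change in total bank assets = -85 billion.

-85 billion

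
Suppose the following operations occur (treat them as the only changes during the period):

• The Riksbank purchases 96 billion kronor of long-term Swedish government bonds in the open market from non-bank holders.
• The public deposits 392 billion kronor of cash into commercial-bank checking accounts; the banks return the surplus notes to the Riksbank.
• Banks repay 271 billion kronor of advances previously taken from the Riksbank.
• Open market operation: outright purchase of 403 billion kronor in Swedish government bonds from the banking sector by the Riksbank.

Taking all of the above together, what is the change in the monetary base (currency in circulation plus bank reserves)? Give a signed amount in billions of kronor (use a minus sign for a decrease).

Asset purchase (from non-banks) 96 billion kronor: Riksbank balance sheet expands → +96B.
Currency deposit 392 billion kronor: just a shift between currency and reserves — both are base money → 0.
Discount-window repayment 271 billion kronor: Riksbank balance sheet contracts → −271B.
OMO purchase (from banks) 403 billion kronor: Riksbank balance sheet expands → +403B.
Net: 96 + 0 − 271 + 403 = +228 billion.

+228 billion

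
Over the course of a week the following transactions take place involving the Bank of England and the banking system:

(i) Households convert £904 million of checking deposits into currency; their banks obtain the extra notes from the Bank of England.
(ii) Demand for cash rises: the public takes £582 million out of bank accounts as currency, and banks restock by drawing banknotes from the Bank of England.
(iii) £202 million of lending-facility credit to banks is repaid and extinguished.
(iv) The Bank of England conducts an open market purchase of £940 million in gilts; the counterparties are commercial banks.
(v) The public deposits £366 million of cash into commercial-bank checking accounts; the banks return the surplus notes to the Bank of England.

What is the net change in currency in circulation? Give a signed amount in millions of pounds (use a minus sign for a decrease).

+£1120 million

Currency withdrawal £904 million: notes leave the central bank → +£904M.
Currency withdrawal £582 million: notes leave the central bank → +£582M.
Discount-window repayment £202 million: no currency enters or leaves circulation → 0.
OMO purchase (from banks) £940 million: no currency enters or leaves circulation → 0.
Currency deposit £366 million: notes return to the central bank → −£366M.
Net: 904 + 582 + 0 + 0 − 366 = +£1120 million.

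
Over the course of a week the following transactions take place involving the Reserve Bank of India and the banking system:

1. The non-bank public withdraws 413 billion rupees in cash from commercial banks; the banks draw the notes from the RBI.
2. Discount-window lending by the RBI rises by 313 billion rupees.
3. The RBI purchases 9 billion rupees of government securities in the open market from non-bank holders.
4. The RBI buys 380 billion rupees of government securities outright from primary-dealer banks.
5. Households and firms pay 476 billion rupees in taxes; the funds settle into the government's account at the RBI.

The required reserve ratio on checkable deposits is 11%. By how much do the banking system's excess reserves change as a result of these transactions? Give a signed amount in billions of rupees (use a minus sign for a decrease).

-90.2 billion

Currency withdrawal 413 billion rupees: reserves −413B, deposits −413B.
Discount-window loan 313 billion rupees: reserves +313B, deposits 0.
Asset purchase (from non-banks) 9 billion rupees: reserves +9B, deposits +9B.
OMO purchase (from banks) 380 billion rupees: reserves +380B, deposits 0.
Government account inflow 476 billion rupees: reserves −476B, deposits −476B.
Totals: Δreserves = −187B, Δdeposits = −880B.
Δrequired reserves = 11% × −880B = −96.8B.
Δexcess reserves = Δreserves − Δrequired = −187B − (−96.8B) = -90.2 billion.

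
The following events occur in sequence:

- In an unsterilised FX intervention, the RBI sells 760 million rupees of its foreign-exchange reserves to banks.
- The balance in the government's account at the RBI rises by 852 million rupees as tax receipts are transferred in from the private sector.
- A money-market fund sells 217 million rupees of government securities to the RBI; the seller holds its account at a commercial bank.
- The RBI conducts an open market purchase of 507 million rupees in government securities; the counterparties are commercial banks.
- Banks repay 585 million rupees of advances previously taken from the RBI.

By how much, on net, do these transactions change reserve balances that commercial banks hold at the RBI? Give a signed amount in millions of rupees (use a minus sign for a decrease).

FX sale 760 million rupees: the buying banks pay out of their reserve balances → −760M.
Government account inflow 852 million rupees: funds move from bank reserves into the government account → −852M.
Asset purchase (from non-banks) 217 million rupees: the RBI pays by crediting reserve accounts → +217M.
OMO purchase (from banks) 507 million rupees: the RBI pays by crediting reserve accounts → +507M.
Discount-window repayment 585 million rupees: repayment is debited from reserves → −585M.
Net: −760 − 852 + 217 + 507 − 585 = -1473 million.

-1473 million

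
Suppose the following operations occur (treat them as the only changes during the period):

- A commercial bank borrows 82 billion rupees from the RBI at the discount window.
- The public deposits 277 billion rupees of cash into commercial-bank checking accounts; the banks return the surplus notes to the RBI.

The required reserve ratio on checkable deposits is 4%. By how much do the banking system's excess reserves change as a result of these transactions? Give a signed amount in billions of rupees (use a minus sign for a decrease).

+347.92 billion

Discount-window loan 82 billion rupees: reserves +82B, deposits 0.
Currency deposit 277 billion rupees: reserves +277B, deposits +277B.
Totals: Δreserves = +359B, Δdeposits = +277B.
Δrequired reserves = 4% × +277B = +11.08B.
Δexcess reserves = Δreserves − Δrequired = +359B − (+11.08B) = +347.92 billion.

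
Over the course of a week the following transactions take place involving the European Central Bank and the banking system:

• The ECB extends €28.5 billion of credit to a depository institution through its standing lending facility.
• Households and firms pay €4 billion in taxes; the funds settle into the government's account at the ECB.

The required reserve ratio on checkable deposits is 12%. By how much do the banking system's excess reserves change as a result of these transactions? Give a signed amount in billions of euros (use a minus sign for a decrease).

Discount-window loan €28.5 billion: reserves +€28.5B, deposits 0.
Government account inflow €4 billion: reserves −€4B, deposits −€4B.
Totals: Δreserves = +€24.5B, Δdeposits = −€4B.
Δrequired reserves = 12% × −€4B = −€0.48B.
Δexcess reserves = Δreserves − Δrequired = +€24.5B − (−€0.48B) = +€24.98 billion.

+€24.98 billion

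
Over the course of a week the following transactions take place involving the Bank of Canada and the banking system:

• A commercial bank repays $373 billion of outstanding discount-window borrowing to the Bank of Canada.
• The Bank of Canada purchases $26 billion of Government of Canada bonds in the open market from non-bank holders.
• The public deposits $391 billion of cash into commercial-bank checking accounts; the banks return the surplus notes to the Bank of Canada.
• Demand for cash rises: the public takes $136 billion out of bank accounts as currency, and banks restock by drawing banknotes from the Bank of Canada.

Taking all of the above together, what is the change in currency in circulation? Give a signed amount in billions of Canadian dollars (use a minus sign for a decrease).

Bank of Canada balance sheet:
  Assets:      Securities +$26B, Loans to banks −$373B
  Liabilities: Bank reserves −$92B, Currency in circulation −$255B
So the change in currency in circulation is -$255 billion.

-$255 billion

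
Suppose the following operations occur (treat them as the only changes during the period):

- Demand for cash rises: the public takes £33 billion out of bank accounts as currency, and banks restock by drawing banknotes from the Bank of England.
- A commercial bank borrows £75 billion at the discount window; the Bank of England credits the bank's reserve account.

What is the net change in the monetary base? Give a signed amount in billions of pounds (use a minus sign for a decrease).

+£75 billion

Bank of England balance sheet:
  Assets:      Loans to banks +£75B
  Liabilities: Bank reserves +£42B, Currency in circulation +£33B
Monetary base = currency + reserves: +£33B + (+£42B) = +£75 billion.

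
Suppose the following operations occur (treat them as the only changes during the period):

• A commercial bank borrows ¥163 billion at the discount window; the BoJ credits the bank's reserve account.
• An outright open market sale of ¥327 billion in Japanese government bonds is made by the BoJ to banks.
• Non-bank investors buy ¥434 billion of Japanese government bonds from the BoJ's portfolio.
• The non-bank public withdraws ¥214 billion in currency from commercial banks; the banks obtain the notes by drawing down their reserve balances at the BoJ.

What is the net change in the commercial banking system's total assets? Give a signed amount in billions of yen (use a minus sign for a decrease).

BoJ balance sheet:
  Assets:      Securities −¥761B, Loans to banks +¥163B
  Liabilities: Bank reserves −¥812B, Currency in circulation +¥214B
Commercial banking system:
  Assets:      Reserves at CB −¥812B, Securities +¥327B
  Liabilities: Checkable deposits −¥648B, Borrowings from CB +¥163B
Change in total bank assets = -¥485 billion.

-¥485 billion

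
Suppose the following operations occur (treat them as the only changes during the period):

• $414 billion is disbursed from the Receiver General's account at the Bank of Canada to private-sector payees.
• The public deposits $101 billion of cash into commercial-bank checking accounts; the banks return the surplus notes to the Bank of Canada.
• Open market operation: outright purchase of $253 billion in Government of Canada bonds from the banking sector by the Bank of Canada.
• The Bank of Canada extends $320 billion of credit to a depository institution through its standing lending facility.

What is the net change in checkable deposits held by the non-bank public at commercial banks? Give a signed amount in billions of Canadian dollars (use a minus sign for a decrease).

Bank of Canada balance sheet:
  Assets:      Securities +$253B, Loans to banks +$320B
  Liabilities: Bank reserves +$1088B, Currency in circulation −$101B, Government deposits −$414B
Commercial banking system:
  Assets:      Reserves at CB +$1088B, Securities −$253B
  Liabilities: Checkable deposits +$515B, Borrowings from CB +$320B
So the change in checkable deposits held by the non-bank public at commercial banks is +$515 billion.

+$515 billion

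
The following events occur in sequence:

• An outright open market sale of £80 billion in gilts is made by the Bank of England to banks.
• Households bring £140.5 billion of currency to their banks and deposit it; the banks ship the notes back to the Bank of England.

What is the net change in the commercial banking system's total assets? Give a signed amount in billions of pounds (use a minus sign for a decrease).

+£140.5 billion

Bank of England balance sheet:
  Assets:      Securities −£80B
  Liabilities: Bank reserves +£60.5B, Currency in circulation −£140.5B
Commercial banking system:
  Assets:      Reserves at CB +£60.5B, Securities +£80B
  Liabilities: Checkable deposits +£140.5B
Change in total bank assets = +£140.5 billion.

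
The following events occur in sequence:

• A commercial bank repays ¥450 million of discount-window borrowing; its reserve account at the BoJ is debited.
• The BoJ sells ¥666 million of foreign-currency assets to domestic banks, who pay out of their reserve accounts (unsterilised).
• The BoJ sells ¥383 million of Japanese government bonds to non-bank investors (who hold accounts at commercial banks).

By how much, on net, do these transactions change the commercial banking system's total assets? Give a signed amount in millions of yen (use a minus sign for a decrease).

-¥833 million

Discount-window repayment ¥450 million: bank balance sheets shrink → −¥450M.
FX sale ¥666 million: just an asset swap on bank balance sheets → 0.
Asset sale (to non-banks) ¥383 million: bank balance sheets shrink → −¥383M.
Net: −450 + 0 − 383 = -¥833 million.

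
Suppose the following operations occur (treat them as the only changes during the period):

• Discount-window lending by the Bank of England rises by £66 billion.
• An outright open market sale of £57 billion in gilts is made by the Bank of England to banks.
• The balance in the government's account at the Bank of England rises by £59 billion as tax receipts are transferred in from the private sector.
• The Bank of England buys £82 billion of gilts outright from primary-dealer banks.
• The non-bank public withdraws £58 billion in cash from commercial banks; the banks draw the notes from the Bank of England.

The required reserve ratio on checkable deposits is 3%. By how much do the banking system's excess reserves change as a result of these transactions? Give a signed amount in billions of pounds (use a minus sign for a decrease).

Discount-window loan £66 billion: reserves +£66B, deposits 0.
OMO sale (to banks) £57 billion: reserves −£57B, deposits 0.
Government account inflow £59 billion: reserves −£59B, deposits −£59B.
OMO purchase (from banks) £82 billion: reserves +£82B, deposits 0.
Currency withdrawal £58 billion: reserves −£58B, deposits −£58B.
Totals: Δreserves = −£26B, Δdeposits = −£117B.
Δrequired reserves = 3% × −£117B = −£3.51B.
Δexcess reserves = Δreserves − Δrequired = −£26B − (−£3.51B) = -£22.49 billion.

-£22.49 billion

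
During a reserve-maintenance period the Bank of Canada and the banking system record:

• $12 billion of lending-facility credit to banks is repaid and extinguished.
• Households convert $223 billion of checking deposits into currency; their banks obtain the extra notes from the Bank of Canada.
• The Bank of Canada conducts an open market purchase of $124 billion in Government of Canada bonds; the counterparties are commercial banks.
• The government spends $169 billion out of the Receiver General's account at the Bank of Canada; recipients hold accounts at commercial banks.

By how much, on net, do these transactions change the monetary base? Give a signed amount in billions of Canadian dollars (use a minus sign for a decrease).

Bank of Canada balance sheet:
  Assets:      Securities +$124B, Loans to banks −$12B
  Liabilities: Bank reserves +$58B, Currency in circulation +$223B, Government deposits −$169B
Commercial banking system:
  Assets:      Reserves at CB +$58B, Securities −$124B
  Liabilities: Checkable deposits −$54B, Borrowings from CB −$12B
Monetary base = currency + reserves: +$223B + (+$58B) = +$281 billion.

+$281 billion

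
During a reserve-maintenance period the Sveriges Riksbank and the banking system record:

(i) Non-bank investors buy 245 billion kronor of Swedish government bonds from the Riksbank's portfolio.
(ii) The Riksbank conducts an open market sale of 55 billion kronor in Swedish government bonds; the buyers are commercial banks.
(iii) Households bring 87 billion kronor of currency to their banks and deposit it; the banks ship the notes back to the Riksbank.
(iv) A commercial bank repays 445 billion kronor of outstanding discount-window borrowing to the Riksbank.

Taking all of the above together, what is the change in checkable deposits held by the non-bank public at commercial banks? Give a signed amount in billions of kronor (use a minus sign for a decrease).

Riksbank balance sheet:
  Assets:      Securities −300B, Loans to banks −445B
  Liabilities: Bank reserves −658B, Currency in circulation −87B
Commercial banking system:
  Assets:      Reserves at CB −658B, Securities +55B
  Liabilities: Checkable deposits −158B, Borrowings from CB −445B
So the change in checkable deposits held by the non-bank public at commercial banks is -158 billion.

-158 billion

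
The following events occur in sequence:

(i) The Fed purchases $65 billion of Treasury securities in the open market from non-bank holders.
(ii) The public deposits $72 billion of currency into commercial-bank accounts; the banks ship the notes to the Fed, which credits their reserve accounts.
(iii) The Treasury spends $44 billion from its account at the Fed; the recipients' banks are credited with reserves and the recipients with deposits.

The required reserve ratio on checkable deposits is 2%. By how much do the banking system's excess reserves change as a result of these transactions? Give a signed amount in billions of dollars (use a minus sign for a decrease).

+$177.38 billion

Asset purchase (from non-banks) $65 billion: reserves +$65B, deposits +$65B.
Currency deposit $72 billion: reserves +$72B, deposits +$72B.
Government spending $44 billion: reserves +$44B, deposits +$44B.
Totals: Δreserves = +$181B, Δdeposits = +$181B.
Δrequired reserves = 2% × +$181B = +$3.62B.
Δexcess reserves = Δreserves − Δrequired = +$181B − (+$3.62B) = +$177.38 billion.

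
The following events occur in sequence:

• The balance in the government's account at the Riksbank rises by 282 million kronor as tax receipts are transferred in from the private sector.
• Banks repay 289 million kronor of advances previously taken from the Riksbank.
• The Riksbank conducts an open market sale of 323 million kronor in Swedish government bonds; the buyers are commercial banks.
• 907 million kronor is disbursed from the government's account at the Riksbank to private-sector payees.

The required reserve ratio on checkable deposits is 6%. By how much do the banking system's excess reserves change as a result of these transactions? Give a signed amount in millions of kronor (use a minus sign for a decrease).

-24.5 million

Government account inflow 282 million kronor: reserves −282M, deposits −282M.
Discount-window repayment 289 million kronor: reserves −289M, deposits 0.
OMO sale (to banks) 323 million kronor: reserves −323M, deposits 0.
Government spending 907 million kronor: reserves +907M, deposits +907M.
Totals: Δreserves = +13M, Δdeposits = +625M.
Δrequired reserves = 6% × +625M = +37.5M.
Δexcess reserves = Δreserves − Δrequired = +13M − (+37.5M) = -24.5 million.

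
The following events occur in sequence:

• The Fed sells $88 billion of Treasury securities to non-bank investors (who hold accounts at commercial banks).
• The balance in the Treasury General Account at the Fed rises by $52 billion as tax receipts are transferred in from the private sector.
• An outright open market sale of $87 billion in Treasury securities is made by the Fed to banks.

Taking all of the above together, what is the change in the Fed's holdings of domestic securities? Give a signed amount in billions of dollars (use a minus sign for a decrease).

Asset sale (to non-banks) $88 billion: securities removed from the Fed's portfolio → −$88B.
Government account inflow $52 billion: the Fed's securities portfolio is untouched → 0.
OMO sale (to banks) $87 billion: securities removed from the Fed's portfolio → −$87B.
Net: −88 + 0 − 87 = -$175 billion.

-$175 billion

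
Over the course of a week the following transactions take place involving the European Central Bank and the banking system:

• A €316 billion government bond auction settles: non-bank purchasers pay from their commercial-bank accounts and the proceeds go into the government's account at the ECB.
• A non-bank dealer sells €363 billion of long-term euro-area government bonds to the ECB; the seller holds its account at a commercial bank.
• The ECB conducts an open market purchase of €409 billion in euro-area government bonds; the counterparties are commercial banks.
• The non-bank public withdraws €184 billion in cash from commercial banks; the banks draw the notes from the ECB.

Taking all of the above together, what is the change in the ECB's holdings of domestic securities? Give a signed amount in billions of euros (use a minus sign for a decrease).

+€772 billion

ECB balance sheet:
  Assets:      Securities +€772B
  Liabilities: Bank reserves +€272B, Currency in circulation +€184B, Government deposits +€316B
So the change in the ECB's holdings of domestic securities is +€772 billion.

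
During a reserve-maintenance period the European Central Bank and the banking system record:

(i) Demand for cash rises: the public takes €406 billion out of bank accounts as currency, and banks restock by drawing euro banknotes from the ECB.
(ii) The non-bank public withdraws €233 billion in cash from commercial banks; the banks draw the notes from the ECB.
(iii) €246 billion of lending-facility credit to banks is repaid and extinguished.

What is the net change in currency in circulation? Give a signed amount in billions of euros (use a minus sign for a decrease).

ECB balance sheet:
  Assets:      Loans to banks −€246B
  Liabilities: Bank reserves −€885B, Currency in circulation +€639B
Commercial banking system:
  Assets:      Reserves at CB −€885B
  Liabilities: Checkable deposits −€639B, Borrowings from CB −€246B
So the change in currency in circulation is +€639 billion.

+€639 billion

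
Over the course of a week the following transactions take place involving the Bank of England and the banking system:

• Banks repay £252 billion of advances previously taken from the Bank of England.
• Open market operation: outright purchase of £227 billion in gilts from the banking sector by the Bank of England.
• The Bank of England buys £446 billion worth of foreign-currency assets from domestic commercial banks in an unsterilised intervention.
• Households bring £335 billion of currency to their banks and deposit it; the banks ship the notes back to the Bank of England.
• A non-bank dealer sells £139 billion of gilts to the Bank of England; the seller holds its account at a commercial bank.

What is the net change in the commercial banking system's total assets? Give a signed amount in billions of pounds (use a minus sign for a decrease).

Bank of England balance sheet:
  Assets:      Securities +£366B, Loans to banks −£252B, Foreign assets +£446B
  Liabilities: Bank reserves +£895B, Currency in circulation −£335B
Commercial banking system:
  Assets:      Reserves at CB +£895B, Securities −£227B, Foreign assets −£446B
  Liabilities: Checkable deposits +£474B, Borrowings from CB −£252B
Change in total bank assets = +£222 billion.

+£222 billion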